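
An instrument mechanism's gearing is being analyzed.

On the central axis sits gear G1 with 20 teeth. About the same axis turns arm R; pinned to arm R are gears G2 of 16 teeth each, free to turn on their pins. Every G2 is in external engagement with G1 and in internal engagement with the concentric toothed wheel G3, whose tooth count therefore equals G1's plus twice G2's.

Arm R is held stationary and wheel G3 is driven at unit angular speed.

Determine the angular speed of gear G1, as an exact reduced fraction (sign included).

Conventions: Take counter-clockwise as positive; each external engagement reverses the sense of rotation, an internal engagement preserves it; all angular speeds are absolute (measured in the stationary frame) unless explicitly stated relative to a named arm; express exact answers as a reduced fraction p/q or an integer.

-13/5

planetary set (20T centre, 16T on arm, 52T internal) — Willis relation
ring teeth: 20 + 2·16 = 52
20(ω_sun−ω_arm) = −52(ω_ring−ω_arm),  ω_arm = 0, ω_ring = 1
ω_sun = 0 − (52/20)(1−0) = -13/5
exact speed ratio = -13/5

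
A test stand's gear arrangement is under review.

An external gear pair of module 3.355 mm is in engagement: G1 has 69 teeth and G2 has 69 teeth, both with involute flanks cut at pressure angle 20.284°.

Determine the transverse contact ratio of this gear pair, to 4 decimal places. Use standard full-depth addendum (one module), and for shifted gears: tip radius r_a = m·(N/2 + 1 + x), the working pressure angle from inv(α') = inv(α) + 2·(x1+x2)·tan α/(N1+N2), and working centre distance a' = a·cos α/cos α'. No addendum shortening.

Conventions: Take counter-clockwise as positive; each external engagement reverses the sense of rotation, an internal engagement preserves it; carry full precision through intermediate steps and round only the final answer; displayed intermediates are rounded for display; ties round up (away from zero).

topology: single-mesh involute geometry — m = 3.355, 69T/69T pair
base radii: r_b1 = 108.569509, r_b2 = 108.569509
tip radii: r_a1 = 119.102500, r_a2 = 119.102500
no profile shift: α' = α, a' = a
action lengths: √(r_a1²−r_b1²) = 48.970064, √(r_a2²−r_b2²) = 48.970064
base pitch p_b = π·m·cos α = 9.886411
CR = (48.970064 + 48.970064 − 231.495000·sin 20.28400°)/9.886411 = 1.789011
contact ratio ≈ 1.7890

1.7890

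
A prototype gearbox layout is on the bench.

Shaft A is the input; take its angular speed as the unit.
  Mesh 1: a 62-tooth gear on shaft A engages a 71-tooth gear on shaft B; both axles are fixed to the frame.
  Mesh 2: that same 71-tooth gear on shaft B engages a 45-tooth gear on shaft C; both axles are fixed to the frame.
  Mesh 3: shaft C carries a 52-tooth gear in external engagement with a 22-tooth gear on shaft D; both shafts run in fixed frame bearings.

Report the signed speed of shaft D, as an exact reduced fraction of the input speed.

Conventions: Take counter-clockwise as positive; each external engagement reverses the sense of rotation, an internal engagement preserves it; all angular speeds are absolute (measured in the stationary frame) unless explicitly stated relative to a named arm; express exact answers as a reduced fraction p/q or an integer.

-1612/495

3-mesh fixed-axis compound train (all bearings frame-fixed)
mesh 1 [62T→71T]: |ω|/ω_in = 1×62/71 = 62/71, sense flips to −
mesh 2 [71T→45T]: |ω|/ω_in = (62/71)×71/45 = 62/45, sense flips to +
mesh 3 [52T→22T]: |ω|/ω_in = (62/45)×52/22 = 1612/495, sense flips to −
signed output speed (× input speed) = -1612/495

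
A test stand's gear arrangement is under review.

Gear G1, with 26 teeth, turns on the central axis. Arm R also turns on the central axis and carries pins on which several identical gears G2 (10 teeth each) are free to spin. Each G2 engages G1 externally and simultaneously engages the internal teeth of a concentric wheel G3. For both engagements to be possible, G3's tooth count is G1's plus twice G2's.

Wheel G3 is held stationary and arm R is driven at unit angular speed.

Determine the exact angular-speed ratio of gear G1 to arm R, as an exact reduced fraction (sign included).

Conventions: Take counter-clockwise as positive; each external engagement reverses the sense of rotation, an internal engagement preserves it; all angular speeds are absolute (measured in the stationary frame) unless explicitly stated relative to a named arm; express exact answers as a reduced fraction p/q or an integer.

recognized (axles ride arm R): planetary set, 26/10/46 teeth
ring teeth: 26 + 2·10 = 46
26(ω_sun−ω_arm) = −46(ω_ring−ω_arm),  ω_ring = 0, ω_arm = 1
ω_sun = 1 − (46/26)(0−1) = 36/13
ω_out/ω_in = 36/13

36/13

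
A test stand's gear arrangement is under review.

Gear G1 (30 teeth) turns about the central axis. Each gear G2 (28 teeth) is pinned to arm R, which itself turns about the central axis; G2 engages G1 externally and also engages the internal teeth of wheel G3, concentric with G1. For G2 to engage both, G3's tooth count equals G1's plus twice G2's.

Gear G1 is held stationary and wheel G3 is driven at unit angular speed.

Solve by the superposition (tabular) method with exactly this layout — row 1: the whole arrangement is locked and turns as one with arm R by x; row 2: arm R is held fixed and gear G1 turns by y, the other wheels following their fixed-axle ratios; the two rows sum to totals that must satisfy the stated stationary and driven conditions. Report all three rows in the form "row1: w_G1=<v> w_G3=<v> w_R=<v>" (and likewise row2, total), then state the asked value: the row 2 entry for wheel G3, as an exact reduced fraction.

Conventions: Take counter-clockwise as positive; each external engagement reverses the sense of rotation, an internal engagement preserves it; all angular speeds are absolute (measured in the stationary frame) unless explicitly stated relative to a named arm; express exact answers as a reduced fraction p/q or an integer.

row1: w_G1=43/58 w_G3=43/58 w_R=43/58
row2: w_G1=-43/58 w_G3=15/58 w_R=0
total: w_G1=0 w_G3=1 w_R=43/58
asked value: 15/58

recognized (axles ride arm R): planetary set, 30/28/86 teeth
row 1: whole set turns with the arm by x
row 2 (arm held, sun turns y): ω_ring = −(30/86)·y, ω_arm = 0
boundary: total ω_sun = x + y = 0 and total ω_ring = x − (30/86)·y = 1  ⇒  y = -43/58, x = 43/58
row 2 ring = −(30/86)·(-43/58) = 15/58
totals (row 1 + row 2): sun 43/58 + (-43/58) = 0, ring 43/58 + 15/58 = 1, arm 43/58 + 0 = 43/58
asked cell (row2, ring) = 15/58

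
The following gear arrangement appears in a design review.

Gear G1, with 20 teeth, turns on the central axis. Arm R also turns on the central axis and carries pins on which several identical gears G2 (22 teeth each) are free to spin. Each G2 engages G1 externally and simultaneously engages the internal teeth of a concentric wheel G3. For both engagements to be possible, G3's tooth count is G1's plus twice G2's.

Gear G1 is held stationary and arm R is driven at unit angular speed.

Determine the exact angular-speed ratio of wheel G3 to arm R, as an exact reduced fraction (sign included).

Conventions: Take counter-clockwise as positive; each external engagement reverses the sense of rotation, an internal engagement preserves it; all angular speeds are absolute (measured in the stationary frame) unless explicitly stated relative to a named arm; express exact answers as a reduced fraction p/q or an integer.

21/16

topology: planetary set — G1 20T / G2 22T / G3 64T, arm = carrier (Willis)
ring teeth: 20 + 2·22 = 64
20(ω_sun−ω_arm) = −64(ω_ring−ω_arm),  ω_sun = 0, ω_arm = 1
ω_ring = 1 − (20/64)(0−1) = 21/16
ω_out/ω_in = 21/16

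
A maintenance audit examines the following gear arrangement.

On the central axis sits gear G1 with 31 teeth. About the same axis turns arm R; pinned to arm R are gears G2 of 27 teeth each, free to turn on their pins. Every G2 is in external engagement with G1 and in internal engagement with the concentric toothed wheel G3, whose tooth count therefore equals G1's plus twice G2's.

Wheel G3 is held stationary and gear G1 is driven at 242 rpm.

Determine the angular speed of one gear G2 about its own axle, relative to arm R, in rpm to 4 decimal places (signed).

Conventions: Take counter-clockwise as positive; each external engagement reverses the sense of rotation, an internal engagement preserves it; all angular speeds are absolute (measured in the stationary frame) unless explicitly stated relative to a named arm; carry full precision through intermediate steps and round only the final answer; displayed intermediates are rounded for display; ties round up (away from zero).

planetary set (31T centre, 27T on arm, 85T internal) — Willis relation
normalise by the input: solve with ω_sun = 1, then scale by 242 rpm
ring teeth: 31 + 2·27 = 85
31(ω_sun−ω_arm) = −85(ω_ring−ω_arm),  ω_ring = 0, ω_sun = 1
31(1−ω_arm) = −85(0−ω_arm)  ⇒  116·ω_arm = 31  ⇒  ω_arm = 31/116
sun–planet mesh: 31·(1−31/116) = −27·(ω_p−ω_arm)  ⇒  ω_p−ω_arm = -2635/3132
scale: ω_p−ω_arm = -2635/3132 × 242 rpm = -203.5983 rpm

-203.5983 rpm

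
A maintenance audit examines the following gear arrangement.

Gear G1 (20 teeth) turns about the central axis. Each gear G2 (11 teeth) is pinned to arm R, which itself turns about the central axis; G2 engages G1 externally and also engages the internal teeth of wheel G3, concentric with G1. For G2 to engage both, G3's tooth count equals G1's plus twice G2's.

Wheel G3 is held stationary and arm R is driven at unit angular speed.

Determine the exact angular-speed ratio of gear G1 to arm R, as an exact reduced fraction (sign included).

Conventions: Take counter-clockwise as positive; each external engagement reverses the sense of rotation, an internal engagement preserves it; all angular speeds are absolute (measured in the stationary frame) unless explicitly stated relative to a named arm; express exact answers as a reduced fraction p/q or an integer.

topology: planetary set — G1 20T / G2 11T / G3 42T, arm = carrier (Willis)
ring teeth: 20 + 2·11 = 42
20(ω_sun−ω_arm) = −42(ω_ring−ω_arm),  ω_ring = 0, ω_arm = 1
ω_sun = 1 − (42/20)(0−1) = 31/10
ω_out/ω_in = 31/10

31/10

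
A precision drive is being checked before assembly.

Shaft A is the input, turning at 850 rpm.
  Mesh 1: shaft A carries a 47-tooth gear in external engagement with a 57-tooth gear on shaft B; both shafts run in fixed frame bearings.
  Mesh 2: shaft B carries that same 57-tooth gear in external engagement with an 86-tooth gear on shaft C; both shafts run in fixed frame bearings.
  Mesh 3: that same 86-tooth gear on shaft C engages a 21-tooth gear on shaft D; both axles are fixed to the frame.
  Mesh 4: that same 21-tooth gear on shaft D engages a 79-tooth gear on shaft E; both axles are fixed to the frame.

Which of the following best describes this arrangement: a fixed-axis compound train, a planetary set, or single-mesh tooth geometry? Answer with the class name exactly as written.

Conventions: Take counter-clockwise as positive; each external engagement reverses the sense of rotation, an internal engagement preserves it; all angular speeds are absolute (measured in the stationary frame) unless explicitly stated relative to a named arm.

fixed-axis compound train

topology: fixed-axis compound train — 4 meshes, A→E
classification: fixed-axis compound train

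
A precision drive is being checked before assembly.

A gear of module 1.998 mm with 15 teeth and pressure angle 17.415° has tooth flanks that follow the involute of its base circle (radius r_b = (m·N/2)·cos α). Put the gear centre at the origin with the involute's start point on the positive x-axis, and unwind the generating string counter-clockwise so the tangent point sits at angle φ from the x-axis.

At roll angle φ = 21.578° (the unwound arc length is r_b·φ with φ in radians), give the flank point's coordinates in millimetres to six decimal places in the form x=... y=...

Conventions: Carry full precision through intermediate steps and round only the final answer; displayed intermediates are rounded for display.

topology: single-mesh involute geometry — m = 1.998, N = 15
pitch radius r_p = m·N/2 = 1.998·15/2 = 14.985000
base radius r_b = r_p·cos α = 14.985000·cos 17.415° = 14.298118
roll angle φ = 21.578° = 0.37660715 rad
x = r_b·(cos φ + φ·sin φ) = 15.276418
y = r_b·(sin φ − φ·cos φ) = 0.250987

x=15.276418 y=0.250987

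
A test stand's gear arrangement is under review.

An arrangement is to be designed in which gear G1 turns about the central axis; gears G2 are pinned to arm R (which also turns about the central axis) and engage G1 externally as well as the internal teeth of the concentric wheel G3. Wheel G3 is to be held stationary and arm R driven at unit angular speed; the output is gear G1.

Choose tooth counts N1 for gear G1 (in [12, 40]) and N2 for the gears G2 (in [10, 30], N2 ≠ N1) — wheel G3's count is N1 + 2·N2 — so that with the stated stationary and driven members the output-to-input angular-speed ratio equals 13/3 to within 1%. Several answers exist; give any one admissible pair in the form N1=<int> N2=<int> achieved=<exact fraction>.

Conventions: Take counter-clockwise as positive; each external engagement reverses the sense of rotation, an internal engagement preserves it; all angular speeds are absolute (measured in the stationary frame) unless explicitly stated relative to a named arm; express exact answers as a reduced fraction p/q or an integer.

N1=12 N2=14 achieved=13/3

design class (target 13/3): planetary set
Willis with ω_ring = 0: ω_sun/ω_arm = (N1+N3)/N1; set equal to 13/3  ⇒  N3/N1 = 13/3 − 1 = 10/3
N3 = N1 + 2·N2  ⇒  N2/N1 = (N3/N1 − 1)/2 = (10/3 − 1)/2 = 7/6
smallest multiple with N1 ≥ 12 and N2 ≥ 10: k = 2  ⇒  N1 = 2·6 = 12, N2 = 2·7 = 14 (N1 ≤ 40, N2 ≤ 30, N2 ≠ N1 ✓), N3 = 12 + 2·14 = 40
check: (N1+N3)/N1 with N1 = 12, N3 = 40 gives 13/3; |achieved − target| = 0 ≤ 13/300 ✓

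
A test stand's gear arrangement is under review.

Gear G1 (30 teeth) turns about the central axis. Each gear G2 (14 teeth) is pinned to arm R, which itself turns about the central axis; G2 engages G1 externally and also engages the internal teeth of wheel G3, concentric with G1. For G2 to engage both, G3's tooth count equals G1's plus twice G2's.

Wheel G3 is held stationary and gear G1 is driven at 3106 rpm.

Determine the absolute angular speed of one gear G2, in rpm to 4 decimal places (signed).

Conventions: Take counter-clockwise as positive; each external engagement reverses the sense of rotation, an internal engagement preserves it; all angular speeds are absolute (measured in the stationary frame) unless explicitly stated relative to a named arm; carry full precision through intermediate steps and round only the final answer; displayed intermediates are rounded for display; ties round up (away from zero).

planetary set (30T centre, 14T on arm, 58T internal) — Willis relation
normalise by the input: solve with ω_sun = 1, then scale by 3106 rpm
ring teeth: 30 + 2·14 = 58
30(ω_sun−ω_arm) = −58(ω_ring−ω_arm),  ω_ring = 0, ω_sun = 1
30(1−ω_arm) = −58(0−ω_arm)  ⇒  88·ω_arm = 30  ⇒  ω_arm = 15/44
sun–planet mesh: 30·(1−15/44) = −14·(ω_p−ω_arm)  ⇒  ω_p−ω_arm = -435/308
ω_p = 15/44 − 435/308 = -15/14
scale: ω_p = -15/14 × 3106 rpm = -3327.8571 rpm

-3327.8571 rpm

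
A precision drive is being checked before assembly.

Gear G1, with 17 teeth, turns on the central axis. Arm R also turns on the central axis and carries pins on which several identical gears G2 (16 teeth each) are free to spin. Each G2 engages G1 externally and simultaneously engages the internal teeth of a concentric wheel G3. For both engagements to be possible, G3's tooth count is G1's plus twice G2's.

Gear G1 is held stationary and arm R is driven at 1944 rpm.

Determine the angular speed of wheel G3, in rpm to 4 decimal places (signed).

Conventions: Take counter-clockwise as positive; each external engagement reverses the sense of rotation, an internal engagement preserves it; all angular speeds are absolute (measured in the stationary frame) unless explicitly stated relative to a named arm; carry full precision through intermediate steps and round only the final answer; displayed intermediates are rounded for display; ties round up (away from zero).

+2618.4490 rpm

class = planetary set [G3 = 17+2·16 = 49; Willis about the carrier]
normalise by the input: solve with ω_arm = 1, then scale by 1944 rpm
ring teeth: 17 + 2·16 = 49
17(ω_sun−ω_arm) = −49(ω_ring−ω_arm),  ω_sun = 0, ω_arm = 1
ω_ring = 1 − (17/49)(0−1) = 66/49
scale: ω_ring = 66/49 × 1944 rpm = +2618.4490 rpm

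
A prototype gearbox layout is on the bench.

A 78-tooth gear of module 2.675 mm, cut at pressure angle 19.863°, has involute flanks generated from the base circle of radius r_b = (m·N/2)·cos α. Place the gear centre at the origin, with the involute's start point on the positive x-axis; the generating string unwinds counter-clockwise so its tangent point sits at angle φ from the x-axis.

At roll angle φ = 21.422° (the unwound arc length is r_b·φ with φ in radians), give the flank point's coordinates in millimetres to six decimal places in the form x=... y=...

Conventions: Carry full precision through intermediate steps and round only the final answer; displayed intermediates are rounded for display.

x=104.738626 y=1.685615

recognized (one wheel, involute flank): single-mesh tooth geometry, m = 2.675, N = 78
pitch radius r_p = m·N/2 = 2.675·78/2 = 104.325000
base radius r_b = r_p·cos α = 104.325000·cos 19.863° = 98.118470
roll angle φ = 21.422° = 0.37388443 rad
x = r_b·(cos φ + φ·sin φ) = 104.738626
y = r_b·(sin φ − φ·cos φ) = 1.685615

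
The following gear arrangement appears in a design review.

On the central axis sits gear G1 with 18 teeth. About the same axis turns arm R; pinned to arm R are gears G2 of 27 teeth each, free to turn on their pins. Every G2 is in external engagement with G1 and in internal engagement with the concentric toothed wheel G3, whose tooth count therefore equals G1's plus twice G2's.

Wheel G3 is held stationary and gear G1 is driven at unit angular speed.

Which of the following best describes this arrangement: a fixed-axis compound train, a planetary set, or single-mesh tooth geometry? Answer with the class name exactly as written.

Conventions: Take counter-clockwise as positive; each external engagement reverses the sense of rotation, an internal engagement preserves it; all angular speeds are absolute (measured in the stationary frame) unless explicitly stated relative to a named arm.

planetary set

class = planetary set [G3 = 18+2·27 = 72; Willis about the carrier]
classification: planetary set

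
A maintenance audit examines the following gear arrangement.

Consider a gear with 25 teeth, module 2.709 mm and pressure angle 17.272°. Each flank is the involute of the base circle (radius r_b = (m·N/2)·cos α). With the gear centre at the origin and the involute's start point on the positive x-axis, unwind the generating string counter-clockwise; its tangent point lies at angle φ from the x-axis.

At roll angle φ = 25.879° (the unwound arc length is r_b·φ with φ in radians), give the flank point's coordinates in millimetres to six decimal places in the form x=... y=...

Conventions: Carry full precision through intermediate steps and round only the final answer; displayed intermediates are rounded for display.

recognized (one wheel, involute flank): single-mesh tooth geometry, m = 2.709, N = 25
pitch radius r_p = m·N/2 = 2.709·25/2 = 33.862500
base radius r_b = r_p·cos α = 33.862500·cos 17.272° = 32.335505
roll angle φ = 25.879° = 0.45167376 rad
x = r_b·(cos φ + φ·sin φ) = 35.467547
y = r_b·(sin φ − φ·cos φ) = 0.973076

x=35.467547 y=0.973076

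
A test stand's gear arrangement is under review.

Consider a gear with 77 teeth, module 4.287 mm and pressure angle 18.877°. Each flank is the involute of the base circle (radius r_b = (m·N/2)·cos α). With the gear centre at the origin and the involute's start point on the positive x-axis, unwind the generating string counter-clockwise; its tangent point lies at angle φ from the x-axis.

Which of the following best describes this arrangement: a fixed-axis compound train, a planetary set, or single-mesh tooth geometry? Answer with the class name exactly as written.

topology: single-mesh involute geometry — m = 4.287, N = 77
classification: single-mesh tooth geometry

single-mesh tooth geometry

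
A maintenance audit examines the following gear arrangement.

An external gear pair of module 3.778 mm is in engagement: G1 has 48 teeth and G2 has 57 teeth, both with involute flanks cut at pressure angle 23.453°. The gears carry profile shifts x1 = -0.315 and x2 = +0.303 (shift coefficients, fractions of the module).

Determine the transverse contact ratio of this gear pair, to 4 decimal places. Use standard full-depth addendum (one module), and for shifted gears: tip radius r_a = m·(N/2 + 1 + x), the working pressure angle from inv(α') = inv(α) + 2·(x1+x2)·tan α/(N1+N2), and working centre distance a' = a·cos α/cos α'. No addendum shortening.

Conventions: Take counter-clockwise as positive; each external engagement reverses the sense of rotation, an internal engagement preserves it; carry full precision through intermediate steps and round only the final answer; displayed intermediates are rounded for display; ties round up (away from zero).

class = single-mesh tooth geometry [involute pair 48T × 57T, m = 3.778]
base radii: r_b1 = 83.181302, r_b2 = 98.777796
tip radii: r_a1 = 93.259930, r_a2 = 112.595734
inv(α') = inv(23.453°) + 2·(-0.315+0.303)·tan α/(48+57) = 0.02440610  ⇒  α' = 23.42277°
a' = a·cos α / cos α' = 198.3450·cos 23.453°/cos 23.42277° = 198.299636
action lengths: √(r_a1²−r_b1²) = 42.169724, √(r_a2²−r_b2²) = 54.043930
base pitch p_b = π·m·cos α = 10.888407
CR = (42.169724 + 54.043930 − 198.299636·sin 23.42277°)/10.888407 = 1.596841
contact ratio ≈ 1.5968

1.5968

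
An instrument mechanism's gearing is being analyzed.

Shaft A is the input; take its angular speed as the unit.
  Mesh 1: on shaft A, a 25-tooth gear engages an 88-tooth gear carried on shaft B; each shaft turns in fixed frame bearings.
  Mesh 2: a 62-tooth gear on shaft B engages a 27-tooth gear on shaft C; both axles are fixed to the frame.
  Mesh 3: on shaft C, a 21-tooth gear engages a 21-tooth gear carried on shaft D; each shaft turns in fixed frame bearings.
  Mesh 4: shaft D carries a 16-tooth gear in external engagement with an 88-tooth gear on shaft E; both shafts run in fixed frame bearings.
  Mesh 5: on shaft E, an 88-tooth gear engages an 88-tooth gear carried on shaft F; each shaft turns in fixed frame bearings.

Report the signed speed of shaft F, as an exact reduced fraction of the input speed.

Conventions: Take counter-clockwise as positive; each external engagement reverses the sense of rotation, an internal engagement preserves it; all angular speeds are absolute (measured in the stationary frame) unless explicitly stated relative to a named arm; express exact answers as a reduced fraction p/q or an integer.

-775/6534

5-mesh fixed-axis compound train (all bearings frame-fixed)
mesh 1 [25T→88T]: |ω|/ω_in = 1×25/88 = 25/88, sense flips to −
mesh 2 [62T→27T]: |ω|/ω_in = (25/88)×62/27 = 775/1188, sense flips to +
mesh 3 [21T→21T]: |ω|/ω_in = (775/1188)×21/21 = 775/1188, sense flips to −
mesh 4 [16T→88T]: |ω|/ω_in = (775/1188)×16/88 = 775/6534, sense flips to +
mesh 5 [88T→88T]: |ω|/ω_in = (775/6534)×88/88 = 775/6534, sense flips to −
signed output speed (× input speed) = -775/6534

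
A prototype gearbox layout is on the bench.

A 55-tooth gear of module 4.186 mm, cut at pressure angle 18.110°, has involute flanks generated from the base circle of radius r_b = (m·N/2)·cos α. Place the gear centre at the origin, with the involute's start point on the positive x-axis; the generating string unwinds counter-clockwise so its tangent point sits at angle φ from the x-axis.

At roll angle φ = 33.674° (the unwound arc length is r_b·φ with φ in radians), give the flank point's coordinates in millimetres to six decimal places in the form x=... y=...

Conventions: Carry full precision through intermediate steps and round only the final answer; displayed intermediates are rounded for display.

x=126.708094 y=7.151306

recognized (one wheel, involute flank): single-mesh tooth geometry, m = 4.186, N = 55
pitch radius r_p = m·N/2 = 4.186·55/2 = 115.115000
base radius r_b = r_p·cos α = 115.115000·cos 18.110° = 109.412375
roll angle φ = 33.674° = 0.58772217 rad
x = r_b·(cos φ + φ·sin φ) = 126.708094
y = r_b·(sin φ − φ·cos φ) = 7.151306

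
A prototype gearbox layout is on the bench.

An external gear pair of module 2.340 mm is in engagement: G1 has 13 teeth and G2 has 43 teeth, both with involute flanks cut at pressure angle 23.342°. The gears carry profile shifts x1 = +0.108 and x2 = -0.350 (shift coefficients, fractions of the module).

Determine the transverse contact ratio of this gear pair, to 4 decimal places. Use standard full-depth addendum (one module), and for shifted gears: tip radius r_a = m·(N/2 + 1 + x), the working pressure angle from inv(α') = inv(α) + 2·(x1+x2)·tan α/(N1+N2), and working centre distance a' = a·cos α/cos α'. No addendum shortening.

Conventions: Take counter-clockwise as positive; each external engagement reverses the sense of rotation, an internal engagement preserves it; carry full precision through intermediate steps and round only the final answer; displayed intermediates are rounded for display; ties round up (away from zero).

1.4953

class = single-mesh tooth geometry [involute pair 13T × 43T, m = 2.340]
base radii: r_b1 = 13.965156, r_b2 = 46.192438
tip radii: r_a1 = 17.802720, r_a2 = 51.831000
inv(α') = inv(23.342°) + 2·(+0.108-0.350)·tan α/(13+43) = 0.02041284  ⇒  α' = 22.12524°
a' = a·cos α / cos α' = 65.5200·cos 23.342°/cos 22.12524° = 64.939558
action lengths: √(r_a1²−r_b1²) = 11.041344, √(r_a2²−r_b2²) = 23.509812
base pitch p_b = π·m·cos α = 6.749666
CR = (11.041344 + 23.509812 − 64.939558·sin 22.12524°)/6.749666 = 1.495306
contact ratio ≈ 1.4953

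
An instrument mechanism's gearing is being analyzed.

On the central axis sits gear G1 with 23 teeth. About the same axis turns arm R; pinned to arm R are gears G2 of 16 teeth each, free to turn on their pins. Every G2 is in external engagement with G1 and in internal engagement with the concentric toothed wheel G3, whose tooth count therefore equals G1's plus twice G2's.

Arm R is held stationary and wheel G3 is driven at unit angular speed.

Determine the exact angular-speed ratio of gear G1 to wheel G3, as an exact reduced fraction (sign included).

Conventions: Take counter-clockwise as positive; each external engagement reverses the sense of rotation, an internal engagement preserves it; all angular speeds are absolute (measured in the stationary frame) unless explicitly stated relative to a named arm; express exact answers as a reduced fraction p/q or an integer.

-55/23

planetary set (23T centre, 16T on arm, 55T internal) — Willis relation
ring teeth: 23 + 2·16 = 55
23(ω_sun−ω_arm) = −55(ω_ring−ω_arm),  ω_arm = 0, ω_ring = 1
ω_sun = 0 − (55/23)(1−0) = -55/23
ω_out/ω_in = -55/23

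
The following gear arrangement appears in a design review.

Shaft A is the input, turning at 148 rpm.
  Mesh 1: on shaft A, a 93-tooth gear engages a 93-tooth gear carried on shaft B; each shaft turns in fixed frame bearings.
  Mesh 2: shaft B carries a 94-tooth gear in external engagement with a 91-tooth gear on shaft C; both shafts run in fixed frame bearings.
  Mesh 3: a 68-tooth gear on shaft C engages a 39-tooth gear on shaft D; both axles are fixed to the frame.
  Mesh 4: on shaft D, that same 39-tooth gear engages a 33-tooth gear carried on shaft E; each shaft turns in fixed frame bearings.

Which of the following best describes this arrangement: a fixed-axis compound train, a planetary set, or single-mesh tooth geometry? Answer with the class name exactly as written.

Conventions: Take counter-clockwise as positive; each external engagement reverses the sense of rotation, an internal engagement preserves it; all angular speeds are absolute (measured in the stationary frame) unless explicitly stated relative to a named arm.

fixed-axis compound train

class = fixed-axis compound train [4 meshes; 4 ratios multiply, 4 sense flips]
classification: fixed-axis compound train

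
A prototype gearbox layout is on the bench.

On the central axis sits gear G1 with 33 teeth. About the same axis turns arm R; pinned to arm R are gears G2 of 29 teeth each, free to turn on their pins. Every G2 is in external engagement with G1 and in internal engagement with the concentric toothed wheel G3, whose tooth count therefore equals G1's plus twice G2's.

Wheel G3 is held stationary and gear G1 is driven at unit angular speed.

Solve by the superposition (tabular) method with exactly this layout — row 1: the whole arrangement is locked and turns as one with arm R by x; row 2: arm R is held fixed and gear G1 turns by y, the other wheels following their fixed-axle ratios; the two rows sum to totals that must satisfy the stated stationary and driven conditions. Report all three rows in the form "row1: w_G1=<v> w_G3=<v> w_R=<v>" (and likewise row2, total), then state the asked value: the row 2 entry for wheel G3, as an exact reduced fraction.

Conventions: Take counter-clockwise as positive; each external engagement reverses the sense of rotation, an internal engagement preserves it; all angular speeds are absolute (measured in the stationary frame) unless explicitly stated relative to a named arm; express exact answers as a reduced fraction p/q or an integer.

row1: w_G1=33/124 w_G3=33/124 w_R=33/124
row2: w_G1=91/124 w_G3=-33/124 w_R=0
total: w_G1=1 w_G3=0 w_R=33/124
asked value: -33/124

recognized (axles ride arm R): planetary set, 33/29/91 teeth
row 1 — lock + rotate with arm: ω_sun = ω_ring = ω_arm = x
superposition row 2 [arm held]: sun y, ring −(33/91)·y, arm 0
boundary: total ω_ring = x − (33/91)·y = 0 and total ω_sun = x + y = 1  ⇒  y = 91/124, x = 33/124
row 2 ring = −(33/91)·91/124 = -33/124
totals (row 1 + row 2): sun 33/124 + 91/124 = 1, ring 33/124 + (-33/124) = 0, arm 33/124 + 0 = 33/124
asked cell (row2, ring) = -33/124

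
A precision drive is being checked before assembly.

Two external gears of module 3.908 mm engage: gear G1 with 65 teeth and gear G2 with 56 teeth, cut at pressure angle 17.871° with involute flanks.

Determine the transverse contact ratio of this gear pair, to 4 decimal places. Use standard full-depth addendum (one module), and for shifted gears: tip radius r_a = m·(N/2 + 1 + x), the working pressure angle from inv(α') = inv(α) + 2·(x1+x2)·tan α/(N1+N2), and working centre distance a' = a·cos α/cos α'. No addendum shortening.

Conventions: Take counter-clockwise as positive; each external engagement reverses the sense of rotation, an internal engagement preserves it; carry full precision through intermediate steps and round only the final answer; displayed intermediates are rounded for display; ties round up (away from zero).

1.9183

class = single-mesh tooth geometry [involute pair 65T × 56T, m = 3.908]
base radii: r_b1 = 120.881748, r_b2 = 104.144275
tip radii: r_a1 = 130.918000, r_a2 = 113.332000
no profile shift: α' = α, a' = a
action lengths: √(r_a1²−r_b1²) = 50.270525, √(r_a2²−r_b2²) = 44.700247
base pitch p_b = π·m·cos α = 11.684960
CR = (50.270525 + 44.700247 − 236.434000·sin 17.87100°)/11.684960 = 1.918287
contact ratio ≈ 1.9183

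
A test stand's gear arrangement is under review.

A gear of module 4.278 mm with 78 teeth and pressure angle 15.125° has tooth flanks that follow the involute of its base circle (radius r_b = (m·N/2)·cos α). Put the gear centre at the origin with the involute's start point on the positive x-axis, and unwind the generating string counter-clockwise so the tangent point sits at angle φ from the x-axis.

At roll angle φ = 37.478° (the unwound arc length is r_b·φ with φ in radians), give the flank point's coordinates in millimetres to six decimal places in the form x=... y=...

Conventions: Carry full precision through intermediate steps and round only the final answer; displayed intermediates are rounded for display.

x=191.919935 y=14.392533

recognized (one wheel, involute flank): single-mesh tooth geometry, m = 4.278, N = 78
pitch radius r_p = m·N/2 = 4.278·78/2 = 166.842000
base radius r_b = r_p·cos α = 166.842000·cos 15.125° = 161.062405
roll angle φ = 37.478° = 0.65411450 rad
x = r_b·(cos φ + φ·sin φ) = 191.919935
y = r_b·(sin φ − φ·cos φ) = 14.392533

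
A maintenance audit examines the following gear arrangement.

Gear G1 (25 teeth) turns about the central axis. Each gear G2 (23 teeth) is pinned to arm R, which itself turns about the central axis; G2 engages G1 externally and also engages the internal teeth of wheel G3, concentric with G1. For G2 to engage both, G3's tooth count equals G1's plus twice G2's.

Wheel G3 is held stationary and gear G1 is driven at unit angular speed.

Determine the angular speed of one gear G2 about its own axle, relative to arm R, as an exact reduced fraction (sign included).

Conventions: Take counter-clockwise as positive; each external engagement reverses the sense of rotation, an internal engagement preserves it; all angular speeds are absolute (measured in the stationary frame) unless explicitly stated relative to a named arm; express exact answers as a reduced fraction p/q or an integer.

class = planetary set [G3 = 25+2·23 = 71; Willis about the carrier]
ring teeth: 25 + 2·23 = 71
25(ω_sun−ω_arm) = −71(ω_ring−ω_arm),  ω_ring = 0, ω_sun = 1
25(1−ω_arm) = −71(0−ω_arm)  ⇒  96·ω_arm = 25  ⇒  ω_arm = 25/96
sun–planet mesh: 25·(1−25/96) = −23·(ω_p−ω_arm)  ⇒  ω_p−ω_arm = -1775/2208
exact speed ratio = -1775/2208

-1775/2208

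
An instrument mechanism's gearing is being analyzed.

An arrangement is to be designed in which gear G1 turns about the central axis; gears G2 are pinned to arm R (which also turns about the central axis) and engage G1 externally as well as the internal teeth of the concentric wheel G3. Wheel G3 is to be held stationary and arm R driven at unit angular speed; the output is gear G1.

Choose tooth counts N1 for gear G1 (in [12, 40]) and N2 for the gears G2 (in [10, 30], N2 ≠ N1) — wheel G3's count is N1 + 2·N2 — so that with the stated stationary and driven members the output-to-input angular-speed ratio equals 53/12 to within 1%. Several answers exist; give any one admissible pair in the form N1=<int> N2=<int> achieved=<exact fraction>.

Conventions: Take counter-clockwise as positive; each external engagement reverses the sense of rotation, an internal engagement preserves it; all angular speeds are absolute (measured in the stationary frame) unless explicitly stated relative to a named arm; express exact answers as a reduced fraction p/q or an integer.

N1=24 N2=29 achieved=53/12

planetary set to be sized for 53/12 (Willis relation)
Willis with ω_ring = 0: ω_sun/ω_arm = (N1+N3)/N1; set equal to 53/12  ⇒  N3/N1 = 53/12 − 1 = 41/12
N3 = N1 + 2·N2  ⇒  N2/N1 = (N3/N1 − 1)/2 = (41/12 − 1)/2 = 29/24
smallest multiple with N1 ≥ 12 and N2 ≥ 10: k = 1  ⇒  N1 = 1·24 = 24, N2 = 1·29 = 29 (N1 ≤ 40, N2 ≤ 30, N2 ≠ N1 ✓), N3 = 24 + 2·29 = 82
check: (N1+N3)/N1 with N1 = 24, N3 = 82 gives 53/12; |achieved − target| = 0 ≤ 53/1200 ✓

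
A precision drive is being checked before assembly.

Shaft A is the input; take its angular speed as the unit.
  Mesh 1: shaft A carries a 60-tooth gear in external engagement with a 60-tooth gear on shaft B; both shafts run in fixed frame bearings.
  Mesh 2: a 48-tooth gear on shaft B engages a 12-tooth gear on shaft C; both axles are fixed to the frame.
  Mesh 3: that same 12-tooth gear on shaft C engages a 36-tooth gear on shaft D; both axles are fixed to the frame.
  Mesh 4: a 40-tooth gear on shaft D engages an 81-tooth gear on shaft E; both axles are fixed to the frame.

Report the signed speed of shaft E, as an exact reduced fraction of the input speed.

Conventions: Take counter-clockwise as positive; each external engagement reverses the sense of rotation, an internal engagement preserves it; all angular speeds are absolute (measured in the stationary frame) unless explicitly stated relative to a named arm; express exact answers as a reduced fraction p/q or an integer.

4-mesh fixed-axis compound train (all bearings frame-fixed)
mesh 1 [60T→60T]: |ω|/ω_in = 1×60/60 = 1, sense flips to −
mesh 2 [48T→12T]: |ω|/ω_in = 1×48/12 = 4, sense flips to +
mesh 3 [12T→36T]: |ω|/ω_in = 4×12/36 = 4/3, sense flips to −
mesh 4 [40T→81T]: |ω|/ω_in = (4/3)×40/81 = 160/243, sense flips to +
signed output speed (× input speed) = 160/243

160/243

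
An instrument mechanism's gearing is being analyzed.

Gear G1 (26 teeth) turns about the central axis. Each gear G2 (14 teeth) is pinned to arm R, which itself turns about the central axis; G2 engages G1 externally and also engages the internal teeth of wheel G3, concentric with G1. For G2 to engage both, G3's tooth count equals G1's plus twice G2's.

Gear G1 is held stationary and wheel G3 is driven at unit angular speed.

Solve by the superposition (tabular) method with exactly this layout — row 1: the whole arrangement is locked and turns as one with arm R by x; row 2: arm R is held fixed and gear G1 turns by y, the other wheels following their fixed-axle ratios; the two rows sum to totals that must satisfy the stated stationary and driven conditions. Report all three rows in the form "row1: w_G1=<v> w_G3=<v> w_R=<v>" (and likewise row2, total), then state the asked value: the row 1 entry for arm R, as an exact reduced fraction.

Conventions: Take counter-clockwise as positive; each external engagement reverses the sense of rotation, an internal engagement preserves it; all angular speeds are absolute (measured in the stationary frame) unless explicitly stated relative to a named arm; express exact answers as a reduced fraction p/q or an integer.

row1: w_G1=27/40 w_G3=27/40 w_R=27/40
row2: w_G1=-27/40 w_G3=13/40 w_R=0
total: w_G1=0 w_G3=1 w_R=27/40
asked value: 27/40

planetary set (26T centre, 14T on arm, 54T internal) — Willis relation
superposition row 1 [locked train]: every member turns x
row 2: sun turns y, ring = −(26/54)·y, arm 0
boundary: total ω_sun = x + y = 0 and total ω_ring = x − (26/54)·y = 1  ⇒  y = -27/40, x = 27/40
row 2 ring = −(26/54)·(-27/40) = 13/40
totals (row 1 + row 2): sun 27/40 + (-27/40) = 0, ring 27/40 + 13/40 = 1, arm 27/40 + 0 = 27/40
asked cell (row1, arm) = 27/40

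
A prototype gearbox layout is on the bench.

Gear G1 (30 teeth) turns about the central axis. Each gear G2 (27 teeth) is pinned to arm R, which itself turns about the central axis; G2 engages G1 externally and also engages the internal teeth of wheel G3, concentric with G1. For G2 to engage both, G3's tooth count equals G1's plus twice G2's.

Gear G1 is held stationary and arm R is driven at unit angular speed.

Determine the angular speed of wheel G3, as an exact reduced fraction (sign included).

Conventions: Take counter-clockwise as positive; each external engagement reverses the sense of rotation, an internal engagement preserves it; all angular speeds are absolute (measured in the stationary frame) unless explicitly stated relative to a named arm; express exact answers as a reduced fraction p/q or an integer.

class = planetary set [G3 = 30+2·27 = 84; Willis about the carrier]
ring teeth: 30 + 2·27 = 84
30(ω_sun−ω_arm) = −84(ω_ring−ω_arm),  ω_sun = 0, ω_arm = 1
ω_ring = 1 − (30/84)(0−1) = 19/14
exact speed ratio = 19/14

19/14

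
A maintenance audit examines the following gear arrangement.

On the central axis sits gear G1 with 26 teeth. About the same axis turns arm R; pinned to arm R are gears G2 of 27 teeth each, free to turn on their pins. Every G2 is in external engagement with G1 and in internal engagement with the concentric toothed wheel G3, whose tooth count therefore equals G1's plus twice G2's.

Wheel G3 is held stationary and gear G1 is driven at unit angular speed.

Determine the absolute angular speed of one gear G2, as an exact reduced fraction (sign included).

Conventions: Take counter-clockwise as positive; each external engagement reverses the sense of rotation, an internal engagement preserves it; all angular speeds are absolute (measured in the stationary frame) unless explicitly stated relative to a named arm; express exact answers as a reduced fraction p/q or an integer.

-13/27

planetary set (26T centre, 27T on arm, 80T internal) — Willis relation
ring teeth: 26 + 2·27 = 80
26(ω_sun−ω_arm) = −80(ω_ring−ω_arm),  ω_ring = 0, ω_sun = 1
26(1−ω_arm) = −80(0−ω_arm)  ⇒  106·ω_arm = 26  ⇒  ω_arm = 13/53
sun–planet mesh: 26·(1−13/53) = −27·(ω_p−ω_arm)  ⇒  ω_p−ω_arm = -1040/1431
ω_p = 13/53 − 1040/1431 = -13/27
exact speed ratio = -13/27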